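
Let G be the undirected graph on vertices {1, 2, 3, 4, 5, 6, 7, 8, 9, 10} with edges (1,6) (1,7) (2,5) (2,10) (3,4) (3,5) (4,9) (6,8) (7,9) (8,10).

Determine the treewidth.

2

A width-2 tree decomposition is:
Bags: B1 = {2, 3, 5}  B2 = {2, 3, 4}  B3 = {2, 4, 9}  B4 = {2, 7, 9}  B5 = {1, 2, 7}  B6 = {1, 2, 6}  B7 = {2, 6, 8}  B8 = {2, 8, 10}
Tree: B1–B2, B2–B3, B3–B4, B4–B5, B5–B6, B6–B7, B7–B8
The largest bag has 3 vertices, giving width 2; this decomposition certifies tw(G) ≤ 2. For the lower bound, G contains the cycle 2–5–3–4–9–7–1–6–8–10–2, so G is not a forest; only forests have treewidth ≤ 1, hence tw(G) ≥ 2. Hence tw(G) = 2 exactly.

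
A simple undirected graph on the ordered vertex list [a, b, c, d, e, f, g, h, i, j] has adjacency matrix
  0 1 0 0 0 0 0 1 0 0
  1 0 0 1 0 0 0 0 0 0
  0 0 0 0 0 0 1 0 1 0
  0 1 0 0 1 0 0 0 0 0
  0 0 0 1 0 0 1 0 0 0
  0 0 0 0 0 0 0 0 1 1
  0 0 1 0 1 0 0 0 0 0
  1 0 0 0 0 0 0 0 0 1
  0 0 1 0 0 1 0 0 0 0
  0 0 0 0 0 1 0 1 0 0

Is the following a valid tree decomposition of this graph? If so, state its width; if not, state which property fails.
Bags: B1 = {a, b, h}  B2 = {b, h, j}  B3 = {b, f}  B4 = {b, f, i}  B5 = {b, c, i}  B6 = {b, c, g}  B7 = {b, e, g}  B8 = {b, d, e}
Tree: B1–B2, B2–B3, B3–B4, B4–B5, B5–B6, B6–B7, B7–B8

A tree decomposition must satisfy three properties: every vertex lies in some bag; for every edge, both endpoints lie together in some bag; and for every vertex, the bags containing it form a connected subtree. Here edge (j,f) lies in no bag, so the decomposition is invalid.

No — edge (j,f) lies in no bag.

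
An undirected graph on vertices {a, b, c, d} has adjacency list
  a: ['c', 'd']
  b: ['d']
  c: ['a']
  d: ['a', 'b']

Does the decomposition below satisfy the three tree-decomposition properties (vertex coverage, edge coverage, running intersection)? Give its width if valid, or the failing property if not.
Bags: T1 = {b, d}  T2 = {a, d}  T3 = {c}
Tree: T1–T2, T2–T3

A tree decomposition must satisfy three properties: every vertex lies in some bag; for every edge, both endpoints lie together in some bag; and for every vertex, the bags containing it form a connected subtree. Here edge (a,c) lies in no bag, so the decomposition is invalid.

No — edge (a,c) lies in no bag.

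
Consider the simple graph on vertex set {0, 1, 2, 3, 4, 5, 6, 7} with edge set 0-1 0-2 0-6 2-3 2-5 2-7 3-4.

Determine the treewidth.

1

A width-1 tree decomposition is:
Bags: B1 = {0, 6}  B2 = {0, 2}  B3 = {2, 3}  B4 = {3, 4}  B5 = {2, 7}  B6 = {0, 1}  B7 = {2, 5}
Tree: B1–B2, B2–B3, B3–B4, B3–B5, B2–B6, B5–B7
The largest bag has 2 vertices, giving width 1; this decomposition certifies tw(G) ≤ 1. Since G has at least one edge (e.g. 6–0), it is not an edgeless graph, so tw(G) ≥ 1. The upper and lower bounds meet at 1, so that is the treewidth.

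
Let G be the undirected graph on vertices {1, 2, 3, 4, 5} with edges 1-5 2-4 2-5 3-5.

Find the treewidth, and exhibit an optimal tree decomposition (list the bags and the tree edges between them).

Treewidth 1.
One such decomposition:
Bags: B1 = {1, 5}  B2 = {3, 5}  B3 = {2, 5}  B4 = {2, 4}
Tree: B1–B2, B2–B3, B3–B4

Each bag holds 2 vertices, so the decomposition has width 1, which upper-bounds the treewidth. G has an edge, so its treewidth is at least 1. Hence tw(G) = 1 exactly.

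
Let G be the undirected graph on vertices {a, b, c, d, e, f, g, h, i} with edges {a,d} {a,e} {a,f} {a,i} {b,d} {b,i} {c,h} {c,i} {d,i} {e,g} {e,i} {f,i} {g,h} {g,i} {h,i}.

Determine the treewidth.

A width-2 tree decomposition is:
Bags: B1 = {a, e, i}  B2 = {a, d, i}  B3 = {e, g, i}  B4 = {g, h, i}  B5 = {c, h, i}  B6 = {a, f, i}  B7 = {b, d, i}
Tree: B1–B2, B1–B3, B3–B4, B4–B5, B2–B6, B2–B7
Every bag has size at most 3, so the width is 3 − 1 = 2 and tw(G) ≤ 2. Conversely, {e, g, i} is a clique of size 3, and the vertices of any clique must share a bag in every tree decomposition; so some bag has ≥ 3 vertices and tw(G) ≥ 2. Combining the bounds, tw(G) = 2.

2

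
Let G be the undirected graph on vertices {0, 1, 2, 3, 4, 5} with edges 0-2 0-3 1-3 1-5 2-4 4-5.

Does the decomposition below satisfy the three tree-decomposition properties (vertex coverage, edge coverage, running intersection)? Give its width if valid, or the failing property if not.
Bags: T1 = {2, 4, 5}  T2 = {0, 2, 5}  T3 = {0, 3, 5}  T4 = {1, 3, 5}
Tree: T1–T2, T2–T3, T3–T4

Yes; width 2.

Vertex coverage: the bags together contain {0, 1, 2, 3, 4, 5}, the full vertex set. Edge coverage: each edge of G has both endpoints in at least one bag. Running intersection: for every vertex, the bags containing it form a connected subtree. All three properties hold, so this is a valid tree decomposition of width max|bag| − 1 = 2, and hence tw(G) ≤ 2.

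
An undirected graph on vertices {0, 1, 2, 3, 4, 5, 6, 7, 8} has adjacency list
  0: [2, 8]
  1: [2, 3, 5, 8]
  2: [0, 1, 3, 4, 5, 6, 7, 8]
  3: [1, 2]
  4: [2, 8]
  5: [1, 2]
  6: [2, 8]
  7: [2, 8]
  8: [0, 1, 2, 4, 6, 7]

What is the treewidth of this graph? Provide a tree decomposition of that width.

Treewidth 2.
One optimal decomposition is:
Bags: B1 = {1, 2, 8}  B2 = {2, 7, 8}  B3 = {2, 6, 8}  B4 = {1, 2, 5}  B5 = {2, 4, 8}  B6 = {0, 2, 8}  B7 = {1, 2, 3}
Tree: B1–B2, B2–B3, B1–B4, B1–B5, B1–B6, B1–B7

Every bag has size at most 3, so the width is 3 − 1 = 2 and tw(G) ≤ 2. For the lower bound, the 3 vertices {0, 2, 8} are pairwise adjacent, and any tree decomposition puts a clique entirely inside one bag — forcing width ≥ 2. The upper and lower bounds meet at 2, so that is the treewidth.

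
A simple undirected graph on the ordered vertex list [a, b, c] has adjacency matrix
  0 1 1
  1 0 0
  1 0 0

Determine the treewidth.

A width-1 tree decomposition is:
Bags: B1 = {a, b}  B2 = {a, c}
Tree: B1–B2
Every bag has size at most 2, so the width is 2 − 1 = 1 and tw(G) ≤ 1. Any graph with an edge has treewidth ≥ 1, and G has the edge a–b. Combining the bounds, tw(G) = 1.

1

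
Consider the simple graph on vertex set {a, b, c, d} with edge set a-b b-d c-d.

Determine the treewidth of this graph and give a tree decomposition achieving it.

Treewidth 1.
Bags: B1 = {c, d}  B2 = {b, d}  B3 = {a, b}
Tree: B1–B2, B2–B3

The largest bag has 2 vertices, giving width 1; this decomposition certifies tw(G) ≤ 1. G has an edge, so its treewidth is at least 1. Therefore the treewidth is 1.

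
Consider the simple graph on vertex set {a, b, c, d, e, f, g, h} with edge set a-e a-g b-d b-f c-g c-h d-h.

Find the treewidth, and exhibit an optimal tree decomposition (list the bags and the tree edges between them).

Treewidth 1.
One optimal decomposition is:
Bags: B1 = {a, e}  B2 = {a, g}  B3 = {c, g}  B4 = {c, h}  B5 = {d, h}  B6 = {b, d}  B7 = {b, f}
Tree: B1–B2, B2–B3, B3–B4, B4–B5, B5–B6, B6–B7

The largest bag has 2 vertices, giving width 1; this decomposition certifies tw(G) ≤ 1. G has an edge, so its treewidth is at least 1. Hence tw(G) = 1 exactly.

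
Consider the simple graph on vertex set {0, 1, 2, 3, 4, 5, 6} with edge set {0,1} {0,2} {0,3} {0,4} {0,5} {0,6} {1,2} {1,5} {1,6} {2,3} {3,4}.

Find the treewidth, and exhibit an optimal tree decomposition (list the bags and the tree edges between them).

Treewidth 2.
One optimal decomposition is:
Bags: B1 = {0, 1, 2}  B2 = {0, 2, 3}  B3 = {0, 3, 4}  B4 = {0, 1, 5}  B5 = {0, 1, 6}
Tree: B1–B2, B2–B3, B1–B4, B1–B5

The largest bag has 3 vertices, giving width 2; this decomposition certifies tw(G) ≤ 2. On the other hand G contains the 3-clique {0, 1, 2}. A clique must lie in a single bag of any decomposition, so no decomposition can have width below 2. Combining the bounds, tw(G) = 2.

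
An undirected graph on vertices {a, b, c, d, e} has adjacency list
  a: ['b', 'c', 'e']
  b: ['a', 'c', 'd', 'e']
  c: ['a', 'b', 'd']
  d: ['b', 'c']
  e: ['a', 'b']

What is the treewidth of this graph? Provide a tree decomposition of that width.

Treewidth 2.
Bags: B1 = {a, b, c}  B2 = {a, b, e}  B3 = {b, c, d}
Tree: B1–B2, B1–B3

Each bag holds 3 vertices, so the decomposition has width 2, which upper-bounds the treewidth. Conversely, {a, b, e} is a clique of size 3, and the vertices of any clique must share a bag in every tree decomposition; so some bag has ≥ 3 vertices and tw(G) ≥ 2. Therefore the treewidth is 2.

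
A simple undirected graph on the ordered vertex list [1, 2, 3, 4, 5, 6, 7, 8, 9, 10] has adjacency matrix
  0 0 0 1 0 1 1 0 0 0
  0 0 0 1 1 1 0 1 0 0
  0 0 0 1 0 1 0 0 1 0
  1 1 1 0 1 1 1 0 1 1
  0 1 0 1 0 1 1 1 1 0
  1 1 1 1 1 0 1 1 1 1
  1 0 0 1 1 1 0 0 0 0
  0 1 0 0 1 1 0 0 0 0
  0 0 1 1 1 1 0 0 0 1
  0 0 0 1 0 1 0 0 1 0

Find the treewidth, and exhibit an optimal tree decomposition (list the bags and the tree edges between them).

Treewidth 3.
One optimal decomposition is:
Bags: B1 = {4, 5, 6, 9}  B2 = {4, 6, 9, 10}  B3 = {3, 4, 6, 9}  B4 = {2, 4, 5, 6}  B5 = {2, 5, 6, 8}  B6 = {4, 5, 6, 7}  B7 = {1, 4, 6, 7}
Tree: B1–B2, B1–B3, B1–B4, B4–B5, B1–B6, B6–B7

Every bag has size at most 4, so the width is 4 − 1 = 3 and tw(G) ≤ 3. Conversely, {2, 5, 6, 8} is a clique of size 4, and the vertices of any clique must share a bag in every tree decomposition; so some bag has ≥ 4 vertices and tw(G) ≥ 3. Therefore the treewidth is 3.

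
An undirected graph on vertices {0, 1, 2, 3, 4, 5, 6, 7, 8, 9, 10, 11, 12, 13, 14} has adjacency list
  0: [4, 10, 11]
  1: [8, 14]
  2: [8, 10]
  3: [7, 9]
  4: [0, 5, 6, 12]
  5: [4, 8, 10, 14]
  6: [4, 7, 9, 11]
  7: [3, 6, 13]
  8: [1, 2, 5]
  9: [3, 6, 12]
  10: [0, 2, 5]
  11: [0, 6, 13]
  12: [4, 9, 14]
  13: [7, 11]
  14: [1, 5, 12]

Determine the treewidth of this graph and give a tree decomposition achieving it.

Treewidth 3.
Bags: B1 = {1, 2, 8, 10}  B2 = {1, 5, 8, 10}  B3 = {1, 5, 10, 14}  B4 = {0, 5, 10, 14}  B5 = {0, 4, 5, 14}  B6 = {0, 4, 12, 14}  B7 = {0, 4, 11, 12}  B8 = {4, 6, 11, 12}  B9 = {6, 9, 11, 12}  B10 = {6, 9, 11, 13}  B11 = {6, 7, 9, 13}  B12 = {3, 7, 9, 13}
Tree: B1–B2, B2–B3, B3–B4, B4–B5, B5–B6, B6–B7, B7–B8, B8–B9, B9–B10, B10–B11, B11–B12

Each bag holds 4 vertices, so the decomposition has width 3, which upper-bounds the treewidth. For the lower bound: the 4 vertex sets {1,2,8}, {10}, {5}, {0,4,12,14} are disjoint, each induces a connected subgraph, and every pair is joined by at least one edge of G. Contracting each set to a single vertex therefore yields K_{4} as a minor, and since treewidth is minor-monotone, tw(G) ≥ tw(K_{4}) = 3. Hence tw(G) = 3 exactly.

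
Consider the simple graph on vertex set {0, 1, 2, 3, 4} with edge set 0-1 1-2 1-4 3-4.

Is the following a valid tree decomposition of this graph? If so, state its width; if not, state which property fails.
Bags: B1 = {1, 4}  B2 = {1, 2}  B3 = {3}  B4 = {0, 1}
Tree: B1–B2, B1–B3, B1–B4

No — edge (4,3) lies in no bag.

A tree decomposition must satisfy three properties: every vertex lies in some bag; for every edge, both endpoints lie together in some bag; and for every vertex, the bags containing it form a connected subtree. Here edge (4,3) lies in no bag, so the decomposition is invalid.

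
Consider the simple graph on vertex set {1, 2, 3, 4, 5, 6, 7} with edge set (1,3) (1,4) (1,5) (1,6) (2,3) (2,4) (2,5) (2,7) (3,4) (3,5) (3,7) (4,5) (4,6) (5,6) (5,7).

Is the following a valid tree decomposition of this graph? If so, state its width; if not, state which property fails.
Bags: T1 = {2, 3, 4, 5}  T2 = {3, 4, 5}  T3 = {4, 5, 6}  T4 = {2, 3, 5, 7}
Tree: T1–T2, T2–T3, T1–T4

No — vertex 1 appears in no bag.

A tree decomposition must satisfy three properties: every vertex lies in some bag; for every edge, both endpoints lie together in some bag; and for every vertex, the bags containing it form a connected subtree. Here vertex 1 appears in no bag, so the decomposition is invalid.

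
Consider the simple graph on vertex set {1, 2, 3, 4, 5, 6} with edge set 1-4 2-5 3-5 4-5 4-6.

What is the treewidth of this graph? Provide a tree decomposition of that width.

The largest bag has 2 vertices, giving width 1; this decomposition certifies tw(G) ≤ 1. Since G has at least one edge (e.g. 5–4), it is not an edgeless graph, so tw(G) ≥ 1. Combining the bounds, tw(G) = 1.

Treewidth 1.
Bags: B1 = {4, 5}  B2 = {2, 5}  B3 = {4, 6}  B4 = {3, 5}  B5 = {1, 4}
Tree: B1–B2, B1–B3, B2–B4, B3–B5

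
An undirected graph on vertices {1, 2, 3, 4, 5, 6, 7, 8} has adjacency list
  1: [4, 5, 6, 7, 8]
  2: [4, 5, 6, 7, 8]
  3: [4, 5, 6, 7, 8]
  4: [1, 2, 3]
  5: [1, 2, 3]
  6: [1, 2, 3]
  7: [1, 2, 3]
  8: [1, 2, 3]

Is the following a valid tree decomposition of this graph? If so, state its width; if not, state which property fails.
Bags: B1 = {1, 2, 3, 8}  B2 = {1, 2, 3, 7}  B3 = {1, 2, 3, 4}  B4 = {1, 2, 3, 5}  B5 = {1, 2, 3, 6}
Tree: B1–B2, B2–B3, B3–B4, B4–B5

Yes; width 3.

Vertex coverage: the bags together contain {1, 2, 3, 4, 5, 6, 7, 8}, the full vertex set. Edge coverage: each edge of G has both endpoints in at least one bag. Running intersection: for every vertex, the bags containing it form a connected subtree. All three properties hold, so this is a valid tree decomposition of width max|bag| − 1 = 3, and hence tw(G) ≤ 3.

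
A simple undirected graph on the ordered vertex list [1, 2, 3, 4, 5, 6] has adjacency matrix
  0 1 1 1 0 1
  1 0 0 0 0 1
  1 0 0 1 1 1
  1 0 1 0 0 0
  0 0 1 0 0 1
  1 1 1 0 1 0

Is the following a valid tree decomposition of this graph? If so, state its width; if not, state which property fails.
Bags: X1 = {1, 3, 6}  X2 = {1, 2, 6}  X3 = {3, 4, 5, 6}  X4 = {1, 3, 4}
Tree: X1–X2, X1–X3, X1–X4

No — bags containing vertex 4 are not connected in the tree.

A tree decomposition must satisfy three properties: every vertex lies in some bag; for every edge, both endpoints lie together in some bag; and for every vertex, the bags containing it form a connected subtree. Here bags containing vertex 4 are not connected in the tree, so the decomposition is invalid.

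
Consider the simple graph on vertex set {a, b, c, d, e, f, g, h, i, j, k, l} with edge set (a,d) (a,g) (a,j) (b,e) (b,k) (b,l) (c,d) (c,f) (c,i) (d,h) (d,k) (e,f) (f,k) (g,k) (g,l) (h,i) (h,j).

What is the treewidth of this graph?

3

A width-3 tree decomposition is:
Bags: B1 = {c, h, i, j}  B2 = {c, d, h, j}  B3 = {a, c, d, j}  B4 = {a, c, d, f}  B5 = {a, d, f, k}  B6 = {a, f, g, k}  B7 = {e, f, g, k}  B8 = {b, e, g, k}  B9 = {b, e, g, l}
Tree: B1–B2, B2–B3, B3–B4, B4–B5, B5–B6, B6–B7, B7–B8, B8–B9
Every bag has size at most 4, so the width is 4 − 1 = 3 and tw(G) ≤ 3. For the lower bound: the 4 vertex sets {h,i,j}, {c}, {d}, {a,f,g,k} are disjoint, each induces a connected subgraph, and every pair is joined by at least one edge of G. Contracting each set to a single vertex therefore yields K_{4} as a minor, and since treewidth is minor-monotone, tw(G) ≥ tw(K_{4}) = 3. Therefore the treewidth is 3.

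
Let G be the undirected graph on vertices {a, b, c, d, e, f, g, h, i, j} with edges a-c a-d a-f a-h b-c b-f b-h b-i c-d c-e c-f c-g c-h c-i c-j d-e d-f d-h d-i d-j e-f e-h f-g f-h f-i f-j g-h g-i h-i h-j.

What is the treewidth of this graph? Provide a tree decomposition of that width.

Treewidth 4.
Bags: B1 = {c, d, f, h, i}  B2 = {c, f, g, h, i}  B3 = {a, c, d, f, h}  B4 = {c, d, f, h, j}  B5 = {b, c, f, h, i}  B6 = {c, d, e, f, h}
Tree: B1–B2, B1–B3, B1–B4, B1–B5, B1–B6

The largest bag has 5 vertices, giving width 4; this decomposition certifies tw(G) ≤ 4. On the other hand G contains the 5-clique {c, d, f, h, j}. A clique must lie in a single bag of any decomposition, so no decomposition can have width below 4. Hence tw(G) = 4 exactly.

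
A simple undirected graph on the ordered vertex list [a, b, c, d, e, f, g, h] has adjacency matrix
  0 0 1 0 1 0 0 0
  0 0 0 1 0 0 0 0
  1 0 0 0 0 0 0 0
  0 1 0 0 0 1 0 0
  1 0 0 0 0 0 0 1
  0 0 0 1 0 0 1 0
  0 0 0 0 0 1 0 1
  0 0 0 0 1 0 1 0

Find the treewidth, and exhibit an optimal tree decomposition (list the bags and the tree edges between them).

Treewidth 1.
Bags: B1 = {b, d}  B2 = {d, f}  B3 = {f, g}  B4 = {g, h}  B5 = {e, h}  B6 = {a, e}  B7 = {a, c}
Tree: B1–B2, B2–B3, B3–B4, B4–B5, B5–B6, B6–B7

Each bag holds 2 vertices, so the decomposition has width 1, which upper-bounds the treewidth. Any graph with an edge has treewidth ≥ 1, and G has the edge b–d. Hence tw(G) = 1 exactly.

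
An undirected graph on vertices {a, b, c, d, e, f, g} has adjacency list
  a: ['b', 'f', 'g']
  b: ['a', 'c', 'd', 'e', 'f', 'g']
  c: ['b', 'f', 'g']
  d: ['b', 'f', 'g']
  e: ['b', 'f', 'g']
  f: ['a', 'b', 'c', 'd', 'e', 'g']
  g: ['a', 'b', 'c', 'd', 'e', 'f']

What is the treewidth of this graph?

3

A width-3 tree decomposition is:
Bags: B1 = {b, d, f, g}  B2 = {b, c, f, g}  B3 = {b, e, f, g}  B4 = {a, b, f, g}
Tree: B1–B2, B2–B3, B2–B4
Every bag has size at most 4, so the width is 4 − 1 = 3 and tw(G) ≤ 3. Conversely, {b, d, f, g} is a clique of size 4, and the vertices of any clique must share a bag in every tree decomposition; so some bag has ≥ 4 vertices and tw(G) ≥ 3. Combining the bounds, tw(G) = 3.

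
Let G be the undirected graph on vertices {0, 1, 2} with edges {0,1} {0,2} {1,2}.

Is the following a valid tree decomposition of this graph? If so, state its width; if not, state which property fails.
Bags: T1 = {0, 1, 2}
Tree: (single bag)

Yes; width 2.

Every vertex of G appears in some bag (union = {0, 1, 2}); every edge is covered by a bag; and for each vertex v the set of bags containing v is connected in the bag tree. The decomposition is therefore valid. The largest bag has 3 vertices, so the width is 2.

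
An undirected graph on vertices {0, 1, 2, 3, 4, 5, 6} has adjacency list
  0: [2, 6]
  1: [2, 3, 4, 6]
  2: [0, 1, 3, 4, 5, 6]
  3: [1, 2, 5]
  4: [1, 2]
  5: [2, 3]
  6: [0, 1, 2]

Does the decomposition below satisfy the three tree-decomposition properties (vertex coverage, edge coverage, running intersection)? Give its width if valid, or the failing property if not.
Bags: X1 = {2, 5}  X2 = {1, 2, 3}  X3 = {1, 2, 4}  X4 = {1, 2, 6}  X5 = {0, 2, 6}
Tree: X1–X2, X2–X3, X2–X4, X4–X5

A tree decomposition must satisfy three properties: every vertex lies in some bag; for every edge, both endpoints lie together in some bag; and for every vertex, the bags containing it form a connected subtree. Here edge (3,5) lies in no bag, so the decomposition is invalid.

No — edge (3,5) lies in no bag.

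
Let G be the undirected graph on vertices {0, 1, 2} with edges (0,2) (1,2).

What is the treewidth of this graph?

1

A width-1 tree decomposition is:
Bags: B1 = {0, 2}  B2 = {1, 2}
Tree: B1–B2
Each bag holds 2 vertices, so the decomposition has width 1, which upper-bounds the treewidth. Any graph with an edge has treewidth ≥ 1, and G has the edge 2–0. The upper and lower bounds meet at 1, so that is the treewidth.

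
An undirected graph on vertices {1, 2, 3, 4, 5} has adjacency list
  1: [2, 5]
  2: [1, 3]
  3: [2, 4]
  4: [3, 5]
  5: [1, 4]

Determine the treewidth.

A width-2 tree decomposition is:
Bags: B1 = {1, 4, 5}  B2 = {1, 2, 4}  B3 = {2, 3, 4}
Tree: B1–B2, B2–B3
Each bag holds 3 vertices, so the decomposition has width 2, which upper-bounds the treewidth. For the lower bound, G contains the cycle 4–5–1–2–3–4, so G is not a forest; only forests have treewidth ≤ 1, hence tw(G) ≥ 2. Hence tw(G) = 2 exactly.

2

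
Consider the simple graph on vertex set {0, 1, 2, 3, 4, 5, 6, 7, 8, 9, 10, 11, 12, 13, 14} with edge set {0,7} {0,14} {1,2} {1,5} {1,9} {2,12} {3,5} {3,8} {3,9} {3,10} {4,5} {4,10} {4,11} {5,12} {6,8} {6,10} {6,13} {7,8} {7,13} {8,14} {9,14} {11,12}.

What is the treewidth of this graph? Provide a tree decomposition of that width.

Each bag holds 4 vertices, so the decomposition has width 3, which upper-bounds the treewidth. For the lower bound: the 4 vertex sets {2,11,12}, {1}, {5}, {3,4,9,10} are disjoint, each induces a connected subgraph, and every pair is joined by at least one edge of G. Contracting each set to a single vertex therefore yields K_{4} as a minor, and since treewidth is minor-monotone, tw(G) ≥ tw(K_{4}) = 3. Therefore the treewidth is 3.

Treewidth 3.
Bags: B1 = {1, 2, 11, 12}  B2 = {1, 5, 11, 12}  B3 = {1, 4, 5, 11}  B4 = {1, 4, 5, 9}  B5 = {3, 4, 5, 9}  B6 = {3, 4, 9, 10}  B7 = {3, 9, 10, 14}  B8 = {3, 8, 10, 14}  B9 = {6, 8, 10, 14}  B10 = {0, 6, 8, 14}  B11 = {0, 6, 7, 8}  B12 = {0, 6, 7, 13}
Tree: B1–B2, B2–B3, B3–B4, B4–B5, B5–B6, B6–B7, B7–B8, B8–B9, B9–B10, B10–B11, B11–B12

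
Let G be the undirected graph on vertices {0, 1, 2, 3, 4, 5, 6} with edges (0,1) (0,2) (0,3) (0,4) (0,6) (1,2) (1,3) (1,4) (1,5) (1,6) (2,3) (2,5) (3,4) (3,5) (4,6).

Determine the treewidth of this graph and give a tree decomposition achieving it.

Treewidth 3.
One optimal decomposition is:
Bags: B1 = {1, 2, 3, 5}  B2 = {0, 1, 2, 3}  B3 = {0, 1, 3, 4}  B4 = {0, 1, 4, 6}
Tree: B1–B2, B2–B3, B3–B4

Each bag holds 4 vertices, so the decomposition has width 3, which upper-bounds the treewidth. For the lower bound, the 4 vertices {0, 1, 2, 3} are pairwise adjacent, and any tree decomposition puts a clique entirely inside one bag — forcing width ≥ 3. Therefore the treewidth is 3.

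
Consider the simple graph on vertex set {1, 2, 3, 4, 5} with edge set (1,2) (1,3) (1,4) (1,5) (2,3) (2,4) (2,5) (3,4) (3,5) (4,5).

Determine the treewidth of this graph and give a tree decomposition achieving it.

With just one bag of size 5, the width is 5 − 1 = 4, so tw(G) ≤ 4. Conversely, {1, 2, 3, 4, 5} is a clique of size 5, and the vertices of any clique must share a bag in every tree decomposition; so some bag has ≥ 5 vertices and tw(G) ≥ 4. Hence tw(G) = 4 exactly.

Treewidth 4.
One optimal decomposition is:
Bags: B1 = {1, 2, 3, 4, 5}
Tree: (single bag)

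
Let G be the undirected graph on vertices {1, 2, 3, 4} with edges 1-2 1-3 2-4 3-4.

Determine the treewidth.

A width-2 tree decomposition is:
Bags: B1 = {2, 3, 4}  B2 = {1, 2, 3}
Tree: B1–B2
The largest bag has 3 vertices, giving width 2; this decomposition certifies tw(G) ≤ 2. For the lower bound, G contains the cycle 2–4–3–1–2, so G is not a forest; only forests have treewidth ≤ 1, hence tw(G) ≥ 2. Combining the bounds, tw(G) = 2.

2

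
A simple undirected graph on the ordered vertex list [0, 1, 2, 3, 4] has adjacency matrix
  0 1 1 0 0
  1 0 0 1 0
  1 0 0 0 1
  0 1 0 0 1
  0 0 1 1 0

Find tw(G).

2

A width-2 tree decomposition is:
Bags: B1 = {0, 1, 2}  B2 = {1, 2, 4}  B3 = {1, 3, 4}
Tree: B1–B2, B2–B3
Each bag holds 3 vertices, so the decomposition has width 2, which upper-bounds the treewidth. For the lower bound, G contains the cycle 1–0–2–4–3–1, so G is not a forest; only forests have treewidth ≤ 1, hence tw(G) ≥ 2. Combining the bounds, tw(G) = 2.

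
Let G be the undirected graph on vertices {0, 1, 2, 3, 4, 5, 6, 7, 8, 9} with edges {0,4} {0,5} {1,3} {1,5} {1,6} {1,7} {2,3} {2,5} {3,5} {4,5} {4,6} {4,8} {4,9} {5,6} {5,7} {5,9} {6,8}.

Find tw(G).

A width-2 tree decomposition is:
Bags: B1 = {1, 3, 5}  B2 = {1, 5, 7}  B3 = {1, 5, 6}  B4 = {4, 5, 6}  B5 = {4, 6, 8}  B6 = {2, 3, 5}  B7 = {4, 5, 9}  B8 = {0, 4, 5}
Tree: B1–B2, B1–B3, B3–B4, B4–B5, B1–B6, B4–B7, B4–B8
Each bag holds 3 vertices, so the decomposition has width 2, which upper-bounds the treewidth. For the lower bound, the 3 vertices {4, 6, 8} are pairwise adjacent, and any tree decomposition puts a clique entirely inside one bag — forcing width ≥ 2. The upper and lower bounds meet at 2, so that is the treewidth.

2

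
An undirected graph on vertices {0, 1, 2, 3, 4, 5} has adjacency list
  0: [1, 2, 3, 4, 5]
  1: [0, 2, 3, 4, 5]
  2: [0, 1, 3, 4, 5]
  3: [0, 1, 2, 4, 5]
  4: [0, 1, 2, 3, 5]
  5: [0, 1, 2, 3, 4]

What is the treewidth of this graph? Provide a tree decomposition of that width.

Treewidth 5.
One optimal decomposition is:
Bags: B1 = {0, 1, 2, 3, 4, 5}
Tree: (single bag)

With just one bag of size 6, the width is 6 − 1 = 5, so tw(G) ≤ 5. For the lower bound, the 6 vertices {0, 1, 2, 3, 4, 5} are pairwise adjacent, and any tree decomposition puts a clique entirely inside one bag — forcing width ≥ 5. Therefore the treewidth is 5.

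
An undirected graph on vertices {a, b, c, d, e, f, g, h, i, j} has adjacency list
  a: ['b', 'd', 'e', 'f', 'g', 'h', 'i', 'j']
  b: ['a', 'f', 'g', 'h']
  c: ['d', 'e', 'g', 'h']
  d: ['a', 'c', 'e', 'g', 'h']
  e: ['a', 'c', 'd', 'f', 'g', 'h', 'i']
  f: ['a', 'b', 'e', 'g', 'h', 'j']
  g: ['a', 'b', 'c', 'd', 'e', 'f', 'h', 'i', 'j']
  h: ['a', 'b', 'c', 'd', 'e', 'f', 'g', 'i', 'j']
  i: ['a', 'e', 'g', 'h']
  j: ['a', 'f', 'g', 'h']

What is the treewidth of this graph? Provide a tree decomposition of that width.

The largest bag has 5 vertices, giving width 4; this decomposition certifies tw(G) ≤ 4. For the lower bound, the 5 vertices {c, d, e, g, h} are pairwise adjacent, and any tree decomposition puts a clique entirely inside one bag — forcing width ≥ 4. The upper and lower bounds meet at 4, so that is the treewidth.

Treewidth 4.
Bags: B1 = {a, e, f, g, h}  B2 = {a, e, g, h, i}  B3 = {a, b, f, g, h}  B4 = {a, f, g, h, j}  B5 = {a, d, e, g, h}  B6 = {c, d, e, g, h}
Tree: B1–B2, B1–B3, B3–B4, B2–B5, B5–B6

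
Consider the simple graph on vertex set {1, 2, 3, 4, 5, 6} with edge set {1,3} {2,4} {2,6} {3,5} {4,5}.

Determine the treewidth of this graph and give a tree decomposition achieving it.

Treewidth 1.
One such decomposition:
Bags: B1 = {2, 6}  B2 = {2, 4}  B3 = {4, 5}  B4 = {3, 5}  B5 = {1, 3}
Tree: B1–B2, B2–B3, B3–B4, B4–B5

The largest bag has 2 vertices, giving width 1; this decomposition certifies tw(G) ≤ 1. Since G has at least one edge (e.g. 6–2), it is not an edgeless graph, so tw(G) ≥ 1. Therefore the treewidth is 1.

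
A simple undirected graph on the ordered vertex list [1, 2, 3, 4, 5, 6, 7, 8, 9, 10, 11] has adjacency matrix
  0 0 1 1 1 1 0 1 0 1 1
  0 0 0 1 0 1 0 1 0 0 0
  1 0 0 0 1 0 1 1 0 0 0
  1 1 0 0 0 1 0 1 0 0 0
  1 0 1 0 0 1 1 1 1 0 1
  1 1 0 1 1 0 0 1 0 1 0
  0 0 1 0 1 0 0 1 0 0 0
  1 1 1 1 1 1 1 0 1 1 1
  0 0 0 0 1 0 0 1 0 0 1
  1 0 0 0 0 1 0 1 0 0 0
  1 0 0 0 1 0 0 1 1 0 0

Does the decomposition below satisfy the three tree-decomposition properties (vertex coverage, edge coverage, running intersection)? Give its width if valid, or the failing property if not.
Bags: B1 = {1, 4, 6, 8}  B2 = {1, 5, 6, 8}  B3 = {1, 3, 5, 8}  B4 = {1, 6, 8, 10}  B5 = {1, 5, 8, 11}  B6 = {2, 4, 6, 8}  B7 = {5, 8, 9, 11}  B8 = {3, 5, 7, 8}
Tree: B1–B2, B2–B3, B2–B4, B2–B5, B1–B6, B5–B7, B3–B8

Yes; width 3.

Vertex coverage: the bags together contain {1, 2, 3, 4, 5, 6, 7, 8, 9, 10, 11}, the full vertex set. Edge coverage: each edge of G has both endpoints in at least one bag. Running intersection: for every vertex, the bags containing it form a connected subtree. All three properties hold, so this is a valid tree decomposition of width max|bag| − 1 = 3, and hence tw(G) ≤ 3.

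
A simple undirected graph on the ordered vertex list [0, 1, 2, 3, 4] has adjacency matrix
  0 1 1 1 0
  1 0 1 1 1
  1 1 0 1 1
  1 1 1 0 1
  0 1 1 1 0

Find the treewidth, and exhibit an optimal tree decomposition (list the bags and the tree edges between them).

Treewidth 3.
Bags: B1 = {0, 1, 2, 3}  B2 = {1, 2, 3, 4}
Tree: B1–B2

Every bag has size at most 4, so the width is 4 − 1 = 3 and tw(G) ≤ 3. On the other hand G contains the 4-clique {0, 1, 2, 3}. A clique must lie in a single bag of any decomposition, so no decomposition can have width below 3. The upper and lower bounds meet at 3, so that is the treewidth.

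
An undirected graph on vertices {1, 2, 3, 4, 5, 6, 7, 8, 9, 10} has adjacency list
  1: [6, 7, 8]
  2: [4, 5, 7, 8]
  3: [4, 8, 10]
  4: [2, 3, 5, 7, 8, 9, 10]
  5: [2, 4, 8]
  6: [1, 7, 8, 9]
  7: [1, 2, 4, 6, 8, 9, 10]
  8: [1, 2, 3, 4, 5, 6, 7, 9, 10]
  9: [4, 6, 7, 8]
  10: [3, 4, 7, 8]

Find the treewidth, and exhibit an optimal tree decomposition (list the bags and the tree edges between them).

The largest bag has 4 vertices, giving width 3; this decomposition certifies tw(G) ≤ 3. For the lower bound, the 4 vertices {1, 6, 7, 8} are pairwise adjacent, and any tree decomposition puts a clique entirely inside one bag — forcing width ≥ 3. The upper and lower bounds meet at 3, so that is the treewidth.

Treewidth 3.
Bags: B1 = {6, 7, 8, 9}  B2 = {4, 7, 8, 9}  B3 = {1, 6, 7, 8}  B4 = {4, 7, 8, 10}  B5 = {3, 4, 8, 10}  B6 = {2, 4, 7, 8}  B7 = {2, 4, 5, 8}
Tree: B1–B2, B1–B3, B2–B4, B4–B5, B2–B6, B6–B7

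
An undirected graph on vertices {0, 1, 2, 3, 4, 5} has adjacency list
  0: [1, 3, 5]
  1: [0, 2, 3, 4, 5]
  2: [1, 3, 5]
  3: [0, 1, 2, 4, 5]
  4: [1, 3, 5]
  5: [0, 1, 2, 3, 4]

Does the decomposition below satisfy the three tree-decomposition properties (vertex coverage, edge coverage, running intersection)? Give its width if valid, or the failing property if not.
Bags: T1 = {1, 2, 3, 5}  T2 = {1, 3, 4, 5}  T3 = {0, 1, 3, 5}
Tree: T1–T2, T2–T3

Yes; width 3.

Every vertex of G appears in some bag (union = {0, 1, 2, 3, 4, 5}); every edge is covered by a bag; and for each vertex v the set of bags containing v is connected in the bag tree. The decomposition is therefore valid. The largest bag has 4 vertices, so the width is 3.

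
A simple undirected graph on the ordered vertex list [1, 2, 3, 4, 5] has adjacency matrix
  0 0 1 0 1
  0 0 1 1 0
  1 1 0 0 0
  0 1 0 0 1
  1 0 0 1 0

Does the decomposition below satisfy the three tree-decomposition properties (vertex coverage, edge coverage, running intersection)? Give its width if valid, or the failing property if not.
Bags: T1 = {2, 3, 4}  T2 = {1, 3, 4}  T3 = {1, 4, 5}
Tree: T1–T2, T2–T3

Yes; width 2.

Every vertex of G appears in some bag (union = {1, 2, 3, 4, 5}); every edge is covered by a bag; and for each vertex v the set of bags containing v is connected in the bag tree. The decomposition is therefore valid. The largest bag has 3 vertices, so the width is 2.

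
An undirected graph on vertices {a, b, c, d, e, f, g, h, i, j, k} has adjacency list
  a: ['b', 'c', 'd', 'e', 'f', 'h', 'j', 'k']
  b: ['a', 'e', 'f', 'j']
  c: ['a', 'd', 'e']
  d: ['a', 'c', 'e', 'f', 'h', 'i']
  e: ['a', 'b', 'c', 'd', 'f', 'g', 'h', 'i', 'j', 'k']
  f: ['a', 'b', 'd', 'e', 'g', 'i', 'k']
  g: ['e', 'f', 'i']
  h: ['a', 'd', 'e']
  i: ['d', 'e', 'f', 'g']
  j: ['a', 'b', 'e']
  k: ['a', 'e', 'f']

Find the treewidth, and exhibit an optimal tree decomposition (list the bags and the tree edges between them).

Each bag holds 4 vertices, so the decomposition has width 3, which upper-bounds the treewidth. On the other hand G contains the 4-clique {e, f, g, i}. A clique must lie in a single bag of any decomposition, so no decomposition can have width below 3. Therefore the treewidth is 3.

Treewidth 3.
One such decomposition:
Bags: B1 = {a, d, e, f}  B2 = {d, e, f, i}  B3 = {a, b, e, f}  B4 = {a, c, d, e}  B5 = {a, b, e, j}  B6 = {a, e, f, k}  B7 = {a, d, e, h}  B8 = {e, f, g, i}
Tree: B1–B2, B1–B3, B1–B4, B3–B5, B3–B6, B4–B7, B2–B8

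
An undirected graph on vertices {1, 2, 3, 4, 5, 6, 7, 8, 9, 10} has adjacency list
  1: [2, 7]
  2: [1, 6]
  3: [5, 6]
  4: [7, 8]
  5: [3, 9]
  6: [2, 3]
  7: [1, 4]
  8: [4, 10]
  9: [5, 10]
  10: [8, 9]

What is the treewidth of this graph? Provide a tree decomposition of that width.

Each bag holds 3 vertices, so the decomposition has width 2, which upper-bounds the treewidth. Since 7–1–2–6–3–5–9–10–8–4–7 is a cycle in G, G is not acyclic. Forests are exactly the graphs of treewidth ≤ 1, so tw(G) ≥ 2. The upper and lower bounds meet at 2, so that is the treewidth.

Treewidth 2.
Bags: B1 = {1, 2, 7}  B2 = {2, 6, 7}  B3 = {3, 6, 7}  B4 = {3, 5, 7}  B5 = {5, 7, 9}  B6 = {7, 9, 10}  B7 = {7, 8, 10}  B8 = {4, 7, 8}
Tree: B1–B2, B2–B3, B3–B4, B4–B5, B5–B6, B6–B7, B7–B8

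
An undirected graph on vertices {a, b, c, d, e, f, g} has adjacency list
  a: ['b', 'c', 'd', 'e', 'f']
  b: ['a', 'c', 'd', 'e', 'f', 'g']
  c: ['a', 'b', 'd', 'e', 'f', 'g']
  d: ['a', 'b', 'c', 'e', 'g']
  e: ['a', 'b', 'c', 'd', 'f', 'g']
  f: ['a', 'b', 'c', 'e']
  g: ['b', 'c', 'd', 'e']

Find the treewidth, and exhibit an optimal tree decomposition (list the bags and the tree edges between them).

Treewidth 4.
Bags: B1 = {a, b, c, e, f}  B2 = {a, b, c, d, e}  B3 = {b, c, d, e, g}
Tree: B1–B2, B2–B3

Every bag has size at most 5, so the width is 5 − 1 = 4 and tw(G) ≤ 4. On the other hand G contains the 5-clique {b, c, d, e, g}. A clique must lie in a single bag of any decomposition, so no decomposition can have width below 4. Combining the bounds, tw(G) = 4.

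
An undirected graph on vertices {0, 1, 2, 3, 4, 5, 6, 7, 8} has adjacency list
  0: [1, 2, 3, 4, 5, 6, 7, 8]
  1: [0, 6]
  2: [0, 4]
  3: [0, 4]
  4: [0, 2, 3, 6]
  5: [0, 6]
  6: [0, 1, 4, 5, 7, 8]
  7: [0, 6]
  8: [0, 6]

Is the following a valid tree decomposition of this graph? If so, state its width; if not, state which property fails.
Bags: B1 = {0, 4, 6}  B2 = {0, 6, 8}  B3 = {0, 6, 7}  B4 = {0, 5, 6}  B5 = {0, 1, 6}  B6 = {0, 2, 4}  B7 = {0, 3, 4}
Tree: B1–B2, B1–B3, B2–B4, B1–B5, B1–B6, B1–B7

Checking the three conditions: (i) the bags cover all of {0, 1, 2, 3, 4, 5, 6, 7, 8}; (ii) for each edge, some bag contains both endpoints; (iii) the bags containing any fixed vertex form a subtree. All hold, so the decomposition is valid with width 3 − 1 = 2.

Yes; width 2.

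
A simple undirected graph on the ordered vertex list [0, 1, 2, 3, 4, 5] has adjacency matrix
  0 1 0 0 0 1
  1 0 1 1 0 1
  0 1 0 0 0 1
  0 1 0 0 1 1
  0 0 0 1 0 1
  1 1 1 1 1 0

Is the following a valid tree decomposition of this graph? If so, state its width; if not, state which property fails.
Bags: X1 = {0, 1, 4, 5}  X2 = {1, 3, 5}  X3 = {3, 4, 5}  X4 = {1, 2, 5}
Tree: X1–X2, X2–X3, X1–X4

A tree decomposition must satisfy three properties: every vertex lies in some bag; for every edge, both endpoints lie together in some bag; and for every vertex, the bags containing it form a connected subtree. Here bags containing vertex 4 are not connected in the tree, so the decomposition is invalid.

No — bags containing vertex 4 are not connected in the tree.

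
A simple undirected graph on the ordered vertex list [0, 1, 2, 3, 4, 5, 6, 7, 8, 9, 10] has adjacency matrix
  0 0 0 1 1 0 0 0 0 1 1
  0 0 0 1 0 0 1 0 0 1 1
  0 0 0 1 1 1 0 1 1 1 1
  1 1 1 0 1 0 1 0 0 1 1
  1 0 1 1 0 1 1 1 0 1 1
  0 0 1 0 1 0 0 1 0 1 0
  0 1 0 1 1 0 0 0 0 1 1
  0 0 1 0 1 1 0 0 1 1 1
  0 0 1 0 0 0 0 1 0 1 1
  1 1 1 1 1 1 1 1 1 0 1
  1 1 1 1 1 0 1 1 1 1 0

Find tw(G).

A width-4 tree decomposition is:
Bags: B1 = {3, 4, 6, 9, 10}  B2 = {2, 3, 4, 9, 10}  B3 = {0, 3, 4, 9, 10}  B4 = {1, 3, 6, 9, 10}  B5 = {2, 4, 7, 9, 10}  B6 = {2, 4, 5, 7, 9}  B7 = {2, 7, 8, 9, 10}
Tree: B1–B2, B1–B3, B1–B4, B2–B5, B5–B6, B5–B7
Each bag holds 5 vertices, so the decomposition has width 4, which upper-bounds the treewidth. On the other hand G contains the 5-clique {2, 7, 8, 9, 10}. A clique must lie in a single bag of any decomposition, so no decomposition can have width below 4. Hence tw(G) = 4 exactly.

4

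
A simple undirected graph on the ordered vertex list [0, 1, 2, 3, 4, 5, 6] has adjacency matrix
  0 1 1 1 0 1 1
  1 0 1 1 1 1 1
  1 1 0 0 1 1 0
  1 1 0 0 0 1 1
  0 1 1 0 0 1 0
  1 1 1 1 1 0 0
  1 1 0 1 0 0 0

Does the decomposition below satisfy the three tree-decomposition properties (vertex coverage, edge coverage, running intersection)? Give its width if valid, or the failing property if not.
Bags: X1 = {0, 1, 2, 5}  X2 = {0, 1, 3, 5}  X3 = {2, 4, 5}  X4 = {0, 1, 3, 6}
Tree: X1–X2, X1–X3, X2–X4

A tree decomposition must satisfy three properties: every vertex lies in some bag; for every edge, both endpoints lie together in some bag; and for every vertex, the bags containing it form a connected subtree. Here edge (1,4) lies in no bag, so the decomposition is invalid.

No — edge (1,4) lies in no bag.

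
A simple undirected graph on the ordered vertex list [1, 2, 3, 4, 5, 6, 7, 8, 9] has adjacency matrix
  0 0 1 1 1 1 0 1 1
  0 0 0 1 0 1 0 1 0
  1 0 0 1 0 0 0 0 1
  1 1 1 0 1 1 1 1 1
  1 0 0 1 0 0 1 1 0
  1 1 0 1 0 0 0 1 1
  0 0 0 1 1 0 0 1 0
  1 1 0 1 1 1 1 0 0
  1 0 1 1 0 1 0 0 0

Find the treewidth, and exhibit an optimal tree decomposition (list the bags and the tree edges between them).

The largest bag has 4 vertices, giving width 3; this decomposition certifies tw(G) ≤ 3. On the other hand G contains the 4-clique {1, 3, 4, 9}. A clique must lie in a single bag of any decomposition, so no decomposition can have width below 3. Hence tw(G) = 3 exactly.

Treewidth 3.
One such decomposition:
Bags: B1 = {1, 4, 6, 8}  B2 = {1, 4, 5, 8}  B3 = {4, 5, 7, 8}  B4 = {2, 4, 6, 8}  B5 = {1, 4, 6, 9}  B6 = {1, 3, 4, 9}
Tree: B1–B2, B2–B3, B1–B4, B1–B5, B5–B6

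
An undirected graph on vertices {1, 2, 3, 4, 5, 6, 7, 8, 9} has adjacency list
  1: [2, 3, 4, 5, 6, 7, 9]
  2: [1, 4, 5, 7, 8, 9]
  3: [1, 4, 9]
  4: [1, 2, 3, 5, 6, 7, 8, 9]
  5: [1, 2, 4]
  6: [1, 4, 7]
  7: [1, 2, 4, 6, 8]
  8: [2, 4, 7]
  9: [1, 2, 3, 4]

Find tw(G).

3

A width-3 tree decomposition is:
Bags: B1 = {2, 4, 7, 8}  B2 = {1, 2, 4, 7}  B3 = {1, 2, 4, 9}  B4 = {1, 4, 6, 7}  B5 = {1, 3, 4, 9}  B6 = {1, 2, 4, 5}
Tree: B1–B2, B2–B3, B2–B4, B3–B5, B2–B6
Every bag has size at most 4, so the width is 4 − 1 = 3 and tw(G) ≤ 3. On the other hand G contains the 4-clique {2, 4, 7, 8}. A clique must lie in a single bag of any decomposition, so no decomposition can have width below 3. The upper and lower bounds meet at 3, so that is the treewidth.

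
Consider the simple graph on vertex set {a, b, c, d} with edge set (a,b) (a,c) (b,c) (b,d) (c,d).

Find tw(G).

A width-2 tree decomposition is:
Bags: B1 = {a, b, c}  B2 = {b, c, d}
Tree: B1–B2
Each bag holds 3 vertices, so the decomposition has width 2, which upper-bounds the treewidth. On the other hand G contains the 3-clique {b, c, d}. A clique must lie in a single bag of any decomposition, so no decomposition can have width below 2. Hence tw(G) = 2 exactly.

2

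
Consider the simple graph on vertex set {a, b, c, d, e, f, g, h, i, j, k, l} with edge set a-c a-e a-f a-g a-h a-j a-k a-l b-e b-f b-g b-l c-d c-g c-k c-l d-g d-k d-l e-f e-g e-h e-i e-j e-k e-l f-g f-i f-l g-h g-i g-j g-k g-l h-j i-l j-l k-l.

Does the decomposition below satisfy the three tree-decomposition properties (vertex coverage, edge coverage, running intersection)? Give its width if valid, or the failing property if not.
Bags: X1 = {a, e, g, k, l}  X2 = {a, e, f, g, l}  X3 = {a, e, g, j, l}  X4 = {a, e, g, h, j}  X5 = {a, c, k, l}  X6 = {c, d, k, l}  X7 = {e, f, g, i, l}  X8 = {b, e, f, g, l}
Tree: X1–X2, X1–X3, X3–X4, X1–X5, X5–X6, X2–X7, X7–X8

No — edge (g,c) lies in no bag.

A tree decomposition must satisfy three properties: every vertex lies in some bag; for every edge, both endpoints lie together in some bag; and for every vertex, the bags containing it form a connected subtree. Here edge (g,c) lies in no bag, so the decomposition is invalid.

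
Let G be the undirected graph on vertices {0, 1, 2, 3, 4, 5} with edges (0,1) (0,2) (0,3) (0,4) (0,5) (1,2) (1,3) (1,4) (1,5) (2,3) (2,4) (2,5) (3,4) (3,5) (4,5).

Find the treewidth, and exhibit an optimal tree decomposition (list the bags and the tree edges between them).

Treewidth 5.
Bags: B1 = {0, 1, 2, 3, 4, 5}
Tree: (single bag)

With just one bag of size 6, the width is 6 − 1 = 5, so tw(G) ≤ 5. Conversely, {0, 1, 2, 3, 4, 5} is a clique of size 6, and the vertices of any clique must share a bag in every tree decomposition; so some bag has ≥ 6 vertices and tw(G) ≥ 5. Combining the bounds, tw(G) = 5.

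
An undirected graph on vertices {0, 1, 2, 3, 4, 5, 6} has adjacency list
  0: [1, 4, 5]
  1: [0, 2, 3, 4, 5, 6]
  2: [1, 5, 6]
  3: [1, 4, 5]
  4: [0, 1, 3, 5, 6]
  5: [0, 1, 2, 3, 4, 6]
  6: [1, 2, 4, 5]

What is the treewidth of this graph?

3

A width-3 tree decomposition is:
Bags: B1 = {1, 3, 4, 5}  B2 = {1, 4, 5, 6}  B3 = {0, 1, 4, 5}  B4 = {1, 2, 5, 6}
Tree: B1–B2, B2–B3, B2–B4
The largest bag has 4 vertices, giving width 3; this decomposition certifies tw(G) ≤ 3. For the lower bound, the 4 vertices {1, 2, 5, 6} are pairwise adjacent, and any tree decomposition puts a clique entirely inside one bag — forcing width ≥ 3. Therefore the treewidth is 3.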